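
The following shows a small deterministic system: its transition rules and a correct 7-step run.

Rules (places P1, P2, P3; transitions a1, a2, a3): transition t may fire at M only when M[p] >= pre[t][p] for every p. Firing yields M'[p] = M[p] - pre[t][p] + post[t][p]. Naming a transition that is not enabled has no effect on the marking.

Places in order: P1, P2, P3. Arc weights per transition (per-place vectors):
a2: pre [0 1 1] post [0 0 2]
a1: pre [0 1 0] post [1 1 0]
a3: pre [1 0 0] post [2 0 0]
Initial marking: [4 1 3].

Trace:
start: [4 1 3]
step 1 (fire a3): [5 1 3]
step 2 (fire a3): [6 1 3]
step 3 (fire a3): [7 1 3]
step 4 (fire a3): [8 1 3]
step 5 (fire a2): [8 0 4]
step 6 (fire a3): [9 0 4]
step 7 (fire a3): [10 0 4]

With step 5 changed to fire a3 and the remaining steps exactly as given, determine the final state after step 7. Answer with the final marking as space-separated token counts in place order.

(re-executing from step 5 with the substitution; state before step 5: [8 1 3])
step 5 (fire a3): [9 1 3]
step 6 (fire a3): [10 1 3]
step 7 (fire a3): [11 1 3]

11 1 3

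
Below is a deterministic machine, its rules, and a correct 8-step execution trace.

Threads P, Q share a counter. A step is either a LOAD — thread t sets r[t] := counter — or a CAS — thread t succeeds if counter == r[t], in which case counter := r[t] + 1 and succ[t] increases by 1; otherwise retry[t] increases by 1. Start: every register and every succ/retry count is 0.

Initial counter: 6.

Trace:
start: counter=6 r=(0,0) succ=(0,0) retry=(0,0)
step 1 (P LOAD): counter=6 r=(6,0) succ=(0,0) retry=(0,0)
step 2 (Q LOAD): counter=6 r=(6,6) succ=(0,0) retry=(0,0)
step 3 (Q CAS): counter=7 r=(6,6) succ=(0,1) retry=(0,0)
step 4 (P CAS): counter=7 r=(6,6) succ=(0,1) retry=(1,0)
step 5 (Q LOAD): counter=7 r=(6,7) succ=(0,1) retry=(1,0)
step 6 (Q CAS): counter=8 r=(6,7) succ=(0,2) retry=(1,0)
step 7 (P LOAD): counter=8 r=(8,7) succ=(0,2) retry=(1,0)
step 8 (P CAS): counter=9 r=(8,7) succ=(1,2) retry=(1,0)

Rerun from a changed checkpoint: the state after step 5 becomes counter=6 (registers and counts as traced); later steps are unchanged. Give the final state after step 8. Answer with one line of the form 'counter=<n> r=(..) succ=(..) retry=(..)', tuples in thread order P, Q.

counter=7 r=(6,7) succ=(1,1) retry=(1,1)

state after step 5 := counter=6 r=(6,7) succ=(0,1) retry=(1,0)
step 6 (Q CAS): counter=6 r=(6,7) succ=(0,1) retry=(1,1)
step 7 (P LOAD): counter=6 r=(6,7) succ=(0,1) retry=(1,1)
step 8 (P CAS): counter=7 r=(6,7) succ=(1,1) retry=(1,1)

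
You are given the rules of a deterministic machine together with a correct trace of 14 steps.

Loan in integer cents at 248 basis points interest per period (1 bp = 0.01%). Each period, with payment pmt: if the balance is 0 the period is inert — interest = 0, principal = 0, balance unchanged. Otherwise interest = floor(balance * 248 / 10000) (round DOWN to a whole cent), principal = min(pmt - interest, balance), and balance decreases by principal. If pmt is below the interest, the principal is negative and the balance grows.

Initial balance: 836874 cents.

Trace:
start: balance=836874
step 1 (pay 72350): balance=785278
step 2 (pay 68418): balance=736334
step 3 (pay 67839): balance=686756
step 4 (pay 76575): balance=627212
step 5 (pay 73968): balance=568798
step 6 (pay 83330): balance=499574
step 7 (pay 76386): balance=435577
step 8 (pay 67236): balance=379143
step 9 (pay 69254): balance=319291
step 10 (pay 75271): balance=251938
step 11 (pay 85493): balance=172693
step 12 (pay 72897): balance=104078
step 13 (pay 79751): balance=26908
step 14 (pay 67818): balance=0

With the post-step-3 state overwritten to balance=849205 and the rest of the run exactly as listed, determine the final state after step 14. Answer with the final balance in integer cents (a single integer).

172447

state after step 3 := balance=849205
step 4 (pay 76575): balance=793690
step 5 (pay 73968): balance=739405
step 6 (pay 83330): balance=674412
step 7 (pay 76386): balance=614751
step 8 (pay 67236): balance=562760
step 9 (pay 69254): balance=507462
step 10 (pay 75271): balance=444776
step 11 (pay 85493): balance=370313
step 12 (pay 72897): balance=306599
step 13 (pay 79751): balance=234451
step 14 (pay 67818): balance=172447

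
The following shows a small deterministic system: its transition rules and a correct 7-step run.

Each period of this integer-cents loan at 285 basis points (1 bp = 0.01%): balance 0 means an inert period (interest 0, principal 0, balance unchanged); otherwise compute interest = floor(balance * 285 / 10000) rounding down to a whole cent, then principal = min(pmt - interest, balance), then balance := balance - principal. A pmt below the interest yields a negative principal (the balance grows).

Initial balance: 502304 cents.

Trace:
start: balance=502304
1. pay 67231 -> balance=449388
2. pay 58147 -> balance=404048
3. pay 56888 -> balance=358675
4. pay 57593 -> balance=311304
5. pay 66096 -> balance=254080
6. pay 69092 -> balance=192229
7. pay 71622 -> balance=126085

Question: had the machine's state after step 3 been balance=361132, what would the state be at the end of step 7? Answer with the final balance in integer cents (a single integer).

128834

state after step 3 := balance=361132
4. pay 57593 -> balance=313831
5. pay 66096 -> balance=256679
6. pay 69092 -> balance=194902
7. pay 71622 -> balance=128834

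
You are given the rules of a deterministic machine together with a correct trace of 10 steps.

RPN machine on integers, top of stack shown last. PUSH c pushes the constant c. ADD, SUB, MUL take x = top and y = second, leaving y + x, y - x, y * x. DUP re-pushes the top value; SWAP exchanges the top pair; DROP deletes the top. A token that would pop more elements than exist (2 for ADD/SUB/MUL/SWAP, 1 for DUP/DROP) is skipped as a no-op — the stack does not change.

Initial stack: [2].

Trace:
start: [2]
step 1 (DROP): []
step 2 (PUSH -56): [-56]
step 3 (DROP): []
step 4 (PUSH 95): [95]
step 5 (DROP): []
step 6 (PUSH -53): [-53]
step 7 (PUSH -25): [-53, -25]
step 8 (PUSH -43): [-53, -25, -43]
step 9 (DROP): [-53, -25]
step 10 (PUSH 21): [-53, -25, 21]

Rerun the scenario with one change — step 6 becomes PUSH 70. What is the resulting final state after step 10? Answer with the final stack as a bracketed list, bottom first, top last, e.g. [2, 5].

(re-executing from step 6 with the substitution; state before step 6: [])
step 6 (PUSH 70): [70]
step 7 (PUSH -25): [70, -25]
step 8 (PUSH -43): [70, -25, -43]
step 9 (DROP): [70, -25]
step 10 (PUSH 21): [70, -25, 21]

[70, -25, 21]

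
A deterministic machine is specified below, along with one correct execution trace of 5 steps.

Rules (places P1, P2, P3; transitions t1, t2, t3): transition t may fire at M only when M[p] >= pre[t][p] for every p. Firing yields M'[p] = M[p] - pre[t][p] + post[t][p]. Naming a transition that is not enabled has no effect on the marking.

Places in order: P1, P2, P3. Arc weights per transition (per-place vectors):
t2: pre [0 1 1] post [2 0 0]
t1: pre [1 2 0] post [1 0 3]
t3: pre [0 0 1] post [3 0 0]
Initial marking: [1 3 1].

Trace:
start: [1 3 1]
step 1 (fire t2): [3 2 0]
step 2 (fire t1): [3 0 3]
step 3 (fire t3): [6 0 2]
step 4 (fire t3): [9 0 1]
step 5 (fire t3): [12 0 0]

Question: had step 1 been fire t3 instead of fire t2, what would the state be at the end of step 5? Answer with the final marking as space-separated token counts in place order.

13 1 0

(re-executing from step 1 with the substitution; state before step 1: [1 3 1])
step 1 (fire t3): [4 3 0]
step 2 (fire t1): [4 1 3]
step 3 (fire t3): [7 1 2]
step 4 (fire t3): [10 1 1]
step 5 (fire t3): [13 1 0]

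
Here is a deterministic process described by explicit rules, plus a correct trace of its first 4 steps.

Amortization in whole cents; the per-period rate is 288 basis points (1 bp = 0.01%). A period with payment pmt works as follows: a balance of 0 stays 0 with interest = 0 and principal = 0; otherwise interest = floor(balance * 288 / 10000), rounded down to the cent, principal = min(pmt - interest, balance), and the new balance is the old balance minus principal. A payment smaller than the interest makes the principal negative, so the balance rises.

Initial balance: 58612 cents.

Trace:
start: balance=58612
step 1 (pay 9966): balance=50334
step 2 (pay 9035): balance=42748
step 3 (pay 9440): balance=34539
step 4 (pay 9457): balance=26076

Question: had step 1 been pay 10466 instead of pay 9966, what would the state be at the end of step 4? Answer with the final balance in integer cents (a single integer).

25532

(re-executing from step 1 with the substitution; state before step 1: balance=58612)
step 1 (pay 10466): balance=49834
step 2 (pay 9035): balance=42234
step 3 (pay 9440): balance=34010
step 4 (pay 9457): balance=25532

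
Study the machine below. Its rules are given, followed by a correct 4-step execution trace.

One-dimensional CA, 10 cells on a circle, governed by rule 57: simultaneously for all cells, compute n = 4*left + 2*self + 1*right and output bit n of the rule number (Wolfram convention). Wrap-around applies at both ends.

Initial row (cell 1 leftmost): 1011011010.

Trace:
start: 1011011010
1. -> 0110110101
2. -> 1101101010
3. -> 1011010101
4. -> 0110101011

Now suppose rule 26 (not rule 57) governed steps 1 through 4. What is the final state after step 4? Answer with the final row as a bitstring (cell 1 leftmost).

(re-executing steps 1..4 under rule 26; state before step 1: 1011011010)
1. -> 0010010000
2. -> 0101101000
3. -> 1001000100
4. -> 0110101011

0110101011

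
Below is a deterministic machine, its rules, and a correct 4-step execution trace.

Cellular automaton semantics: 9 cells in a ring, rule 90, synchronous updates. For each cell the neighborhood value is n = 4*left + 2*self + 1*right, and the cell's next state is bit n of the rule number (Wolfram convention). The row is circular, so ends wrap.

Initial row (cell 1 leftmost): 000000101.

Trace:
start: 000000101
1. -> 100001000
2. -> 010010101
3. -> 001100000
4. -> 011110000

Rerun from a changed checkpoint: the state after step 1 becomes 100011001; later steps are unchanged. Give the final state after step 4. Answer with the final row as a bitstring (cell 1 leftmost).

state after step 1 := 100011001
2. -> 110111111
3. -> 010100000
4. -> 100010000

100010000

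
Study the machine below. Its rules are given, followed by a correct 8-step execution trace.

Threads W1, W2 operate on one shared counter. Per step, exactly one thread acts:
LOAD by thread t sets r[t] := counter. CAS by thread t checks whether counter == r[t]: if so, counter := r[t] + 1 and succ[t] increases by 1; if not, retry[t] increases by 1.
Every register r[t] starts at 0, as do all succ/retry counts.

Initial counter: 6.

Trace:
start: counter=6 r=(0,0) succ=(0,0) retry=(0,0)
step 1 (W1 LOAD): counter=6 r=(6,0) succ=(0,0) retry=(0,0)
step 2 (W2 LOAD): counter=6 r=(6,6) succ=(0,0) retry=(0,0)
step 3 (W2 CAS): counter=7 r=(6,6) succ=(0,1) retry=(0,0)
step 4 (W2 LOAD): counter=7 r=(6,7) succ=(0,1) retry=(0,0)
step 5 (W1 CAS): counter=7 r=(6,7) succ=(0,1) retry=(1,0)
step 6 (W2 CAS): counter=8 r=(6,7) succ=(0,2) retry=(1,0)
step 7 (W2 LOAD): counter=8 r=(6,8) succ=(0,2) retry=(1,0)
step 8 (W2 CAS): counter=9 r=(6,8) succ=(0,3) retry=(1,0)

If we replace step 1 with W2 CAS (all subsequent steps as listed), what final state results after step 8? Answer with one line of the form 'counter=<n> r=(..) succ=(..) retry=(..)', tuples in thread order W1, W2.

(re-executing from step 1 with the substitution; state before step 1: counter=6 r=(0,0) succ=(0,0) retry=(0,0))
step 1 (W2 CAS): counter=6 r=(0,0) succ=(0,0) retry=(0,1)
step 2 (W2 LOAD): counter=6 r=(0,6) succ=(0,0) retry=(0,1)
step 3 (W2 CAS): counter=7 r=(0,6) succ=(0,1) retry=(0,1)
step 4 (W2 LOAD): counter=7 r=(0,7) succ=(0,1) retry=(0,1)
step 5 (W1 CAS): counter=7 r=(0,7) succ=(0,1) retry=(1,1)
step 6 (W2 CAS): counter=8 r=(0,7) succ=(0,2) retry=(1,1)
step 7 (W2 LOAD): counter=8 r=(0,8) succ=(0,2) retry=(1,1)
step 8 (W2 CAS): counter=9 r=(0,8) succ=(0,3) retry=(1,1)

counter=9 r=(0,8) succ=(0,3) retry=(1,1)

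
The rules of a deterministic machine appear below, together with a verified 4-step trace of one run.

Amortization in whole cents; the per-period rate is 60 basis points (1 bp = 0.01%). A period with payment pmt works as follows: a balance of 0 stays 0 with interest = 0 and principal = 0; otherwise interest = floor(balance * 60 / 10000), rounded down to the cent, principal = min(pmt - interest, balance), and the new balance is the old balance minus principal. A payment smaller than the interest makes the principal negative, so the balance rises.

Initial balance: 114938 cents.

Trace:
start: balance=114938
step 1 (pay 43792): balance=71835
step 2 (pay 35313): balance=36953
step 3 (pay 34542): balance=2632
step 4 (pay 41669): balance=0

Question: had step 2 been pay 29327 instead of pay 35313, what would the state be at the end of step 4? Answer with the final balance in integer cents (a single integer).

(re-executing from step 2 with the substitution; state before step 2: balance=71835)
step 2 (pay 29327): balance=42939
step 3 (pay 34542): balance=8654
step 4 (pay 41669): balance=0

0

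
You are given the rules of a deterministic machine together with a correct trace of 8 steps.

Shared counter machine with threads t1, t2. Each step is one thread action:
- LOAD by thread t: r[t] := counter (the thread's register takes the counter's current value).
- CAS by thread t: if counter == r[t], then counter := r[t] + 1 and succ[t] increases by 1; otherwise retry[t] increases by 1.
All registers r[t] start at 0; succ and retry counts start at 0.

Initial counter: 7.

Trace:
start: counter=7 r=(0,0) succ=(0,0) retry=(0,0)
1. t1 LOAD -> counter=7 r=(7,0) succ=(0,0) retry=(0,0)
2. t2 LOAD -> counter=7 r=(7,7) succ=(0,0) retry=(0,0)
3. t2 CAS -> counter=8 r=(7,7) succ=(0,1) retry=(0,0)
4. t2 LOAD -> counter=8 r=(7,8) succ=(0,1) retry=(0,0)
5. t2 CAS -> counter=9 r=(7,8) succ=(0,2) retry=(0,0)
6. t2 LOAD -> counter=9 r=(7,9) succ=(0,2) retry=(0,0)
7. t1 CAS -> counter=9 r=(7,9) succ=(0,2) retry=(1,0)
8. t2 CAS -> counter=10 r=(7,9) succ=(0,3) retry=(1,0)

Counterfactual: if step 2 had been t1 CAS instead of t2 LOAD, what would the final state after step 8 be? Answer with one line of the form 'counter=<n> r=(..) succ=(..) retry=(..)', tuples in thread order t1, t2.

(re-executing from step 2 with the substitution; state before step 2: counter=7 r=(7,0) succ=(0,0) retry=(0,0))
2. t1 CAS -> counter=8 r=(7,0) succ=(1,0) retry=(0,0)
3. t2 CAS -> counter=8 r=(7,0) succ=(1,0) retry=(0,1)
4. t2 LOAD -> counter=8 r=(7,8) succ=(1,0) retry=(0,1)
5. t2 CAS -> counter=9 r=(7,8) succ=(1,1) retry=(0,1)
6. t2 LOAD -> counter=9 r=(7,9) succ=(1,1) retry=(0,1)
7. t1 CAS -> counter=9 r=(7,9) succ=(1,1) retry=(1,1)
8. t2 CAS -> counter=10 r=(7,9) succ=(1,2) retry=(1,1)

counter=10 r=(7,9) succ=(1,2) retry=(1,1)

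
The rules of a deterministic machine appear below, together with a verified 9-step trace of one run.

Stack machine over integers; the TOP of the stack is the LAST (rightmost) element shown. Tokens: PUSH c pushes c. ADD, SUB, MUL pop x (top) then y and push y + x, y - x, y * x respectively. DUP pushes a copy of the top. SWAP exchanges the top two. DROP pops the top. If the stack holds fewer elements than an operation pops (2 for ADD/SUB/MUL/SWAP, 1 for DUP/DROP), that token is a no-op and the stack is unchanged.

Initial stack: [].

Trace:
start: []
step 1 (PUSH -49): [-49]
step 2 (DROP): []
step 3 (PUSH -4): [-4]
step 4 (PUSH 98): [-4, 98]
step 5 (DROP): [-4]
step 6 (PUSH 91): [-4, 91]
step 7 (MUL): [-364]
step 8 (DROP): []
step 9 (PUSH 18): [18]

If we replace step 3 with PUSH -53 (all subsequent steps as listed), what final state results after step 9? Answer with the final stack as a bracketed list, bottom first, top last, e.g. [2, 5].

[18]

(re-executing from step 3 with the substitution; state before step 3: [])
step 3 (PUSH -53): [-53]
step 4 (PUSH 98): [-53, 98]
step 5 (DROP): [-53]
step 6 (PUSH 91): [-53, 91]
step 7 (MUL): [-4823]
step 8 (DROP): []
step 9 (PUSH 18): [18]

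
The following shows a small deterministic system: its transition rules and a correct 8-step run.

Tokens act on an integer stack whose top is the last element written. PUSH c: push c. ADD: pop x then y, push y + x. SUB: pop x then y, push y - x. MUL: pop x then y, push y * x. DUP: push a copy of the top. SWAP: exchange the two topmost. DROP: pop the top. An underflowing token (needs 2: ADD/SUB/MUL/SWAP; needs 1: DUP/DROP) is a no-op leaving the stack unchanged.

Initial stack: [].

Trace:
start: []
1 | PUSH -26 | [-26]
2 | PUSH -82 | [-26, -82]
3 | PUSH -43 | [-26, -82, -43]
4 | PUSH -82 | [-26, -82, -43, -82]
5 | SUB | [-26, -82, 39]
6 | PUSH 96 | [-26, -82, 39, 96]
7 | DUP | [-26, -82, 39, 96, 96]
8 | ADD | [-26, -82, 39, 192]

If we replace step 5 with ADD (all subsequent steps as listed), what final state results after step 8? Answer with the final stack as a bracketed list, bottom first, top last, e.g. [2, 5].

(re-executing from step 5 with the substitution; state before step 5: [-26, -82, -43, -82])
5 | ADD | [-26, -82, -125]
6 | PUSH 96 | [-26, -82, -125, 96]
7 | DUP | [-26, -82, -125, 96, 96]
8 | ADD | [-26, -82, -125, 192]

[-26, -82, -125, 192]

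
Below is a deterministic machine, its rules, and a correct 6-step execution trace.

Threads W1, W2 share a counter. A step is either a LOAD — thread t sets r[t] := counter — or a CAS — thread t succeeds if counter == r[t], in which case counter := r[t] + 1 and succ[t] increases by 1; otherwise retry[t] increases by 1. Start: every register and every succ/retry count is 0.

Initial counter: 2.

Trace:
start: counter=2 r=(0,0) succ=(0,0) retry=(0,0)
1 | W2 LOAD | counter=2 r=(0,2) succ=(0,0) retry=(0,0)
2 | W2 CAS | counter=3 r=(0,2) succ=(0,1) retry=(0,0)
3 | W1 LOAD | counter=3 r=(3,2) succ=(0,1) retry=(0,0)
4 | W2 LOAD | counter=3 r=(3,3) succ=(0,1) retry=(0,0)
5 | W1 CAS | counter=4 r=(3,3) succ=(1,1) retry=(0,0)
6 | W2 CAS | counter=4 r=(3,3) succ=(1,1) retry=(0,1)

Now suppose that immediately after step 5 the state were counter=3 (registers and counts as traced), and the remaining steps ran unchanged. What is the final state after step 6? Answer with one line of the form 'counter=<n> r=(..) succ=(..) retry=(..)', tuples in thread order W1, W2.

state after step 5 := counter=3 r=(3,3) succ=(1,1) retry=(0,0)
6 | W2 CAS | counter=4 r=(3,3) succ=(1,2) retry=(0,0)

counter=4 r=(3,3) succ=(1,2) retry=(0,0)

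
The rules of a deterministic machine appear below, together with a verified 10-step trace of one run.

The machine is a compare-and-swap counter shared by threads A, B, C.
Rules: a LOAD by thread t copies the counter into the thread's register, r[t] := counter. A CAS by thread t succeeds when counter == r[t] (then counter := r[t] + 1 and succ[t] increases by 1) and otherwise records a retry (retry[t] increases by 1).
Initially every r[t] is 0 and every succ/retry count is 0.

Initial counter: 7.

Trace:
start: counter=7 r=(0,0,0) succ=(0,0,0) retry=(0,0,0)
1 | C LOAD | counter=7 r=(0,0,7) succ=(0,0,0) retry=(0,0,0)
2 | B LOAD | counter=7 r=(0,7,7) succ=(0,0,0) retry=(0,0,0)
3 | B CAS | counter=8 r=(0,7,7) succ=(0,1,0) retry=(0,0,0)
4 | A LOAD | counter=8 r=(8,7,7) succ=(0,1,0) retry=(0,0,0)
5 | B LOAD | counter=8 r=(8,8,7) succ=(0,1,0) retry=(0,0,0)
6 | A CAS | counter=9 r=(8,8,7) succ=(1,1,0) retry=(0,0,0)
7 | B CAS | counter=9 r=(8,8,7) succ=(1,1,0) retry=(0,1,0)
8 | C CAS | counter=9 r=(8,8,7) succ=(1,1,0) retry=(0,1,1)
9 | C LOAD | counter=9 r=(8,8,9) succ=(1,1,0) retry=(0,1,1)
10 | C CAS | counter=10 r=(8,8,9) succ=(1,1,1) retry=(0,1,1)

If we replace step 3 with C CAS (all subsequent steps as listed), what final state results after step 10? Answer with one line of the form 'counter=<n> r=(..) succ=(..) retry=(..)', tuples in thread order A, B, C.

counter=10 r=(8,8,9) succ=(1,0,2) retry=(0,1,1)

(re-executing from step 3 with the substitution; state before step 3: counter=7 r=(0,7,7) succ=(0,0,0) retry=(0,0,0))
3 | C CAS | counter=8 r=(0,7,7) succ=(0,0,1) retry=(0,0,0)
4 | A LOAD | counter=8 r=(8,7,7) succ=(0,0,1) retry=(0,0,0)
5 | B LOAD | counter=8 r=(8,8,7) succ=(0,0,1) retry=(0,0,0)
6 | A CAS | counter=9 r=(8,8,7) succ=(1,0,1) retry=(0,0,0)
7 | B CAS | counter=9 r=(8,8,7) succ=(1,0,1) retry=(0,1,0)
8 | C CAS | counter=9 r=(8,8,7) succ=(1,0,1) retry=(0,1,1)
9 | C LOAD | counter=9 r=(8,8,9) succ=(1,0,1) retry=(0,1,1)
10 | C CAS | counter=10 r=(8,8,9) succ=(1,0,2) retry=(0,1,1)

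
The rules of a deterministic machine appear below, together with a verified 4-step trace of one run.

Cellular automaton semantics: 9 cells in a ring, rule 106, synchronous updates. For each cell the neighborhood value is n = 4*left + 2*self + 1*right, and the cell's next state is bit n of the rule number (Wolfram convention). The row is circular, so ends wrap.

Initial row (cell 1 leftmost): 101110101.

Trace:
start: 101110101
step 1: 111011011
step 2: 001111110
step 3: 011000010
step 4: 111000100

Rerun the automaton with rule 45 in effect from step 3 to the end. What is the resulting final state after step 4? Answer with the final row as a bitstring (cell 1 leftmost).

111011110

(re-executing steps 3..4 under rule 45; state before step 3: 001111110)
step 3: 101000000
step 4: 111011110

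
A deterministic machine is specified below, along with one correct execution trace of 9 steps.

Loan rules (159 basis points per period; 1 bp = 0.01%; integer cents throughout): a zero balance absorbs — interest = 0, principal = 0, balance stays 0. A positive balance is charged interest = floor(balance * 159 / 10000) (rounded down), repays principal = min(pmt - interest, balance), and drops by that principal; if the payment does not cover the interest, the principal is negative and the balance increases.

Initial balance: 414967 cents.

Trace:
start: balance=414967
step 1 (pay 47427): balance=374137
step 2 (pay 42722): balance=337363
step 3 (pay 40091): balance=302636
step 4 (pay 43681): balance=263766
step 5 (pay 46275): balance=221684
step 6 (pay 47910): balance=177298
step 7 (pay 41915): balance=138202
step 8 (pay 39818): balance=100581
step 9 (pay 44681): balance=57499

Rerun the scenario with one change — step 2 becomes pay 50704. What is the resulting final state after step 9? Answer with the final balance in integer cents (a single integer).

48584

(re-executing from step 2 with the substitution; state before step 2: balance=374137)
step 2 (pay 50704): balance=329381
step 3 (pay 40091): balance=294527
step 4 (pay 43681): balance=255528
step 5 (pay 46275): balance=213315
step 6 (pay 47910): balance=168796
step 7 (pay 41915): balance=129564
step 8 (pay 39818): balance=91806
step 9 (pay 44681): balance=48584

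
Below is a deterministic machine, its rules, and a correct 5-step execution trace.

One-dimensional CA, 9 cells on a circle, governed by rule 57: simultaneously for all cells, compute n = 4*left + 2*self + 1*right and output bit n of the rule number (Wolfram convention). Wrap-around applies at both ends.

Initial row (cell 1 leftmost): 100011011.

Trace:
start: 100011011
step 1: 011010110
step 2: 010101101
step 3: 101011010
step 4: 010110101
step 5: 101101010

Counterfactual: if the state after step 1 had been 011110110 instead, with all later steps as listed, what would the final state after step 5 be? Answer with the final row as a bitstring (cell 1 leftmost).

state after step 1 := 011110110
step 2: 010001101
step 3: 101101010
step 4: 011010101
step 5: 110101010

110101010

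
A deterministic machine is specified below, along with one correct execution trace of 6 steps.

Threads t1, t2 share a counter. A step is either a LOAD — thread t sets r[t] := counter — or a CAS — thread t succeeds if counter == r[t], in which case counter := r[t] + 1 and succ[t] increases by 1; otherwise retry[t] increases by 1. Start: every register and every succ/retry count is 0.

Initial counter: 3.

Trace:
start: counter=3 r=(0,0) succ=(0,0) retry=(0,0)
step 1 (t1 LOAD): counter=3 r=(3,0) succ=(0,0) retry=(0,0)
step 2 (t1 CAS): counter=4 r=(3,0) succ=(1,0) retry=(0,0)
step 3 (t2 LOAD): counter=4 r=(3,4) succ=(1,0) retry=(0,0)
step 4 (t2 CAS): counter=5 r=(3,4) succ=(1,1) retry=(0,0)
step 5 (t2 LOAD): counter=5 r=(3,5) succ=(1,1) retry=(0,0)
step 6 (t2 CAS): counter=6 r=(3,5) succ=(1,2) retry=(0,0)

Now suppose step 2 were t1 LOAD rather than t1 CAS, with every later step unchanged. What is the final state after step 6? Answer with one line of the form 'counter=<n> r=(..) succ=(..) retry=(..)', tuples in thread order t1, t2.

(re-executing from step 2 with the substitution; state before step 2: counter=3 r=(3,0) succ=(0,0) retry=(0,0))
step 2 (t1 LOAD): counter=3 r=(3,0) succ=(0,0) retry=(0,0)
step 3 (t2 LOAD): counter=3 r=(3,3) succ=(0,0) retry=(0,0)
step 4 (t2 CAS): counter=4 r=(3,3) succ=(0,1) retry=(0,0)
step 5 (t2 LOAD): counter=4 r=(3,4) succ=(0,1) retry=(0,0)
step 6 (t2 CAS): counter=5 r=(3,4) succ=(0,2) retry=(0,0)

counter=5 r=(3,4) succ=(0,2) retry=(0,0)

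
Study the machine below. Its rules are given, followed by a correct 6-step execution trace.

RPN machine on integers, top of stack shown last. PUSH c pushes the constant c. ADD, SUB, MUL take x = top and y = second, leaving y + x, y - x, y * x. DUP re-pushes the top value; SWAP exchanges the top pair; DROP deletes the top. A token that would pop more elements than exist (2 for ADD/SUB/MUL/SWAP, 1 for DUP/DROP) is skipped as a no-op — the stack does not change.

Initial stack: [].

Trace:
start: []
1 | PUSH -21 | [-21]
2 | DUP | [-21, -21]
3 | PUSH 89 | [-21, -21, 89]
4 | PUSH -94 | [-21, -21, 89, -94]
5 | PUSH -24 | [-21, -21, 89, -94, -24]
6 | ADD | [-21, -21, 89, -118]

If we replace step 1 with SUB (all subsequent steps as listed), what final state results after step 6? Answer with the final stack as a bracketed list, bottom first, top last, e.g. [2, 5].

(re-executing from step 1 with the substitution; state before step 1: [])
1 | SUB | []
2 | DUP | []
3 | PUSH 89 | [89]
4 | PUSH -94 | [89, -94]
5 | PUSH -24 | [89, -94, -24]
6 | ADD | [89, -118]

[89, -118]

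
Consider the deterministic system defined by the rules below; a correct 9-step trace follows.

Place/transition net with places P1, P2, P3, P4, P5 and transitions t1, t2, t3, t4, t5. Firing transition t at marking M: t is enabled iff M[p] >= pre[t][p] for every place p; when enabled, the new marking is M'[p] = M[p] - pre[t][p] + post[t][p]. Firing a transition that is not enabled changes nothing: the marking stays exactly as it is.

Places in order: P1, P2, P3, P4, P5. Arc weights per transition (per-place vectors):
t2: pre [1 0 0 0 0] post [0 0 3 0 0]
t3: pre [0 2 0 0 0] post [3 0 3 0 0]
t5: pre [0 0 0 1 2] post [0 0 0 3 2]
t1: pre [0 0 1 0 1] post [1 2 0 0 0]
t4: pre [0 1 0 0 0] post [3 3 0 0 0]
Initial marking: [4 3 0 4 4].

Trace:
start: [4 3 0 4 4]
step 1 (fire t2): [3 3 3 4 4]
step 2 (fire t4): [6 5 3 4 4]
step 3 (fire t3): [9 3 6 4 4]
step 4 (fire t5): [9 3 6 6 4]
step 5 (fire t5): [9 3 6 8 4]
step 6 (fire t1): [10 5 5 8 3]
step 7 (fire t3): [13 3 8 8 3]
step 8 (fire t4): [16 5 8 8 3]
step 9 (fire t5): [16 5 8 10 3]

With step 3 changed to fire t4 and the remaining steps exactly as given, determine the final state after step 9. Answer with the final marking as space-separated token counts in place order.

(re-executing from step 3 with the substitution; state before step 3: [6 5 3 4 4])
step 3 (fire t4): [9 7 3 4 4]
step 4 (fire t5): [9 7 3 6 4]
step 5 (fire t5): [9 7 3 8 4]
step 6 (fire t1): [10 9 2 8 3]
step 7 (fire t3): [13 7 5 8 3]
step 8 (fire t4): [16 9 5 8 3]
step 9 (fire t5): [16 9 5 10 3]

16 9 5 10 3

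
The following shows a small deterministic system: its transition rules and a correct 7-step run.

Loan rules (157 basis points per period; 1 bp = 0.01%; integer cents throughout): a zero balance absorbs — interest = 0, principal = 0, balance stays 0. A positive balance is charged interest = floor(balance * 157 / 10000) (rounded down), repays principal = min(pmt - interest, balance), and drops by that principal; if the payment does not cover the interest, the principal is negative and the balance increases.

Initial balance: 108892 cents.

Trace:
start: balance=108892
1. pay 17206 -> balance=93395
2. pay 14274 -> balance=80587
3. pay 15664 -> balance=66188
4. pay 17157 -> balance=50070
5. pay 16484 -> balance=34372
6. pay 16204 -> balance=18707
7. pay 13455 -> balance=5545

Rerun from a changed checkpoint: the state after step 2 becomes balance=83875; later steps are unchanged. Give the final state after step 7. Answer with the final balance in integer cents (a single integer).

9098

state after step 2 := balance=83875
3. pay 15664 -> balance=69527
4. pay 17157 -> balance=53461
5. pay 16484 -> balance=37816
6. pay 16204 -> balance=22205
7. pay 13455 -> balance=9098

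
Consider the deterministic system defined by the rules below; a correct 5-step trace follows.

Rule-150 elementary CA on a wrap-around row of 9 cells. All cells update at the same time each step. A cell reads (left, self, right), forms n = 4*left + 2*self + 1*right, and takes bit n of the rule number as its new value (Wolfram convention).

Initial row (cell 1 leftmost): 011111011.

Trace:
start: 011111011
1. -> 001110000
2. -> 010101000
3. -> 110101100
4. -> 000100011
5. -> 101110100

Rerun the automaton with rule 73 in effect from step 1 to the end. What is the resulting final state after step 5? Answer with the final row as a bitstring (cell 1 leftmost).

010001011

(re-executing steps 1..5 under rule 73; state before step 1: 011111011)
1. -> 010001011
2. -> 000100011
3. -> 010001011
4. -> 000100011
5. -> 010001011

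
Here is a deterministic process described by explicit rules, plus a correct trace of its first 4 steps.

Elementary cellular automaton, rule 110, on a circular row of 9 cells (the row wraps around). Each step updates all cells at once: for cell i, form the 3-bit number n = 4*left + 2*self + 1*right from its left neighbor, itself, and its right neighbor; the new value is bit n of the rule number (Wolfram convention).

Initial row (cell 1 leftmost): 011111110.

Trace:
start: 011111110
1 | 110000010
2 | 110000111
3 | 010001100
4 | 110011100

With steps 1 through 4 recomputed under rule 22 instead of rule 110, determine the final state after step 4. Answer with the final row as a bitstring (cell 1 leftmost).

000101000

(re-executing steps 1..4 under rule 22; state before step 1: 011111110)
1 | 100000001
2 | 010000010
3 | 111000111
4 | 000101000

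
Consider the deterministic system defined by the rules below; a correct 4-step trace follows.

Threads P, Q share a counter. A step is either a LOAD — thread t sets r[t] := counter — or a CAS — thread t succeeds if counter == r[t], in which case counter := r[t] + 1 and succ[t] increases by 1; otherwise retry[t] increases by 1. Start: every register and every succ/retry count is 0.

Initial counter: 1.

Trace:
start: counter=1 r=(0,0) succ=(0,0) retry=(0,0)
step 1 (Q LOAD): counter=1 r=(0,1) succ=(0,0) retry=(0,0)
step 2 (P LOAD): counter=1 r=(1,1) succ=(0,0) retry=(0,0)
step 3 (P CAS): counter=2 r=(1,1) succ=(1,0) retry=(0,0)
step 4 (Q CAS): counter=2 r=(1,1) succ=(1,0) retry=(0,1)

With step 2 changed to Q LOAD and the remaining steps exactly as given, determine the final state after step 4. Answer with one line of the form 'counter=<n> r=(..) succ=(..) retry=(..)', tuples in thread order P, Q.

counter=2 r=(0,1) succ=(0,1) retry=(1,0)

(re-executing from step 2 with the substitution; state before step 2: counter=1 r=(0,1) succ=(0,0) retry=(0,0))
step 2 (Q LOAD): counter=1 r=(0,1) succ=(0,0) retry=(0,0)
step 3 (P CAS): counter=1 r=(0,1) succ=(0,0) retry=(1,0)
step 4 (Q CAS): counter=2 r=(0,1) succ=(0,1) retry=(1,0)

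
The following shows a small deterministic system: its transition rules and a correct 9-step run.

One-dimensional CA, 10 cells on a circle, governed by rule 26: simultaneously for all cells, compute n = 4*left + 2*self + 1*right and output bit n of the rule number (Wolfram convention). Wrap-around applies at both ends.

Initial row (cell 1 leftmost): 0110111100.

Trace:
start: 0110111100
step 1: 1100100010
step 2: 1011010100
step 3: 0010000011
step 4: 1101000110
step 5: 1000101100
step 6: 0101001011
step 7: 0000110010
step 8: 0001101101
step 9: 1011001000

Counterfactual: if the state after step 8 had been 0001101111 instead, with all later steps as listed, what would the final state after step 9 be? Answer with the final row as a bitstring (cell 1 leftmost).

state after step 8 := 0001101111
step 9: 1011001000

1011001000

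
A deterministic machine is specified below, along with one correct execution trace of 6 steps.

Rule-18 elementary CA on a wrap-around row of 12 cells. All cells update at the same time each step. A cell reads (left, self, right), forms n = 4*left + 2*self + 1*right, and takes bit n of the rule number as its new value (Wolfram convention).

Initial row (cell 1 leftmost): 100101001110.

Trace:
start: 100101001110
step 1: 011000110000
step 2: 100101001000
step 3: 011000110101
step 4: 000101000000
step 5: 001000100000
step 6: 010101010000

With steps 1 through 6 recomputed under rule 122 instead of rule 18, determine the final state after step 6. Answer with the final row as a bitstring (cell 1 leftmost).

110011110011

(re-executing steps 1..6 under rule 122; state before step 1: 100101001110)
step 1: 011010111011
step 2: 111101101111
step 3: 000111111000
step 4: 001100001100
step 5: 011110011110
step 6: 110011110011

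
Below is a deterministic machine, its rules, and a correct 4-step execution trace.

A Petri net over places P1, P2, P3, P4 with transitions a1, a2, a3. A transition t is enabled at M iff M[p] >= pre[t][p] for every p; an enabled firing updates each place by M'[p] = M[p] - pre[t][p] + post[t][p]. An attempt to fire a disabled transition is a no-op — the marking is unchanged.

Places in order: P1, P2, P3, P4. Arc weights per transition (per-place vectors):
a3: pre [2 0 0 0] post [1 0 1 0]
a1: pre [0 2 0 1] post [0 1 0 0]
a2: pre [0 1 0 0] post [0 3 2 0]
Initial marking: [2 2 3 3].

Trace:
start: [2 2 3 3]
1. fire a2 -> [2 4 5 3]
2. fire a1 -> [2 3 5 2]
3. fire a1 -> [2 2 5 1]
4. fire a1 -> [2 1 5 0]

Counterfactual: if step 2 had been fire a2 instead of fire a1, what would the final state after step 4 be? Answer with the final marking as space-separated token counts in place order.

(re-executing from step 2 with the substitution; state before step 2: [2 4 5 3])
2. fire a2 -> [2 6 7 3]
3. fire a1 -> [2 5 7 2]
4. fire a1 -> [2 4 7 1]

2 4 7 1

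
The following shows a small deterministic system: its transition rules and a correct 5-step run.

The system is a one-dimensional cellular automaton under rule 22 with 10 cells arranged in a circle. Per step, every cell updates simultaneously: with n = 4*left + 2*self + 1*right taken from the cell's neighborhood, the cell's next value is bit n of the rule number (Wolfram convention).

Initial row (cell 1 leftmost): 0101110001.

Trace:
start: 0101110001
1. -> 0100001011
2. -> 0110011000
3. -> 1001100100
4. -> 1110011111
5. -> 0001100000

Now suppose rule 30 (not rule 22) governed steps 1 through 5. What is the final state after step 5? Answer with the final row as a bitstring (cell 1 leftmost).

(re-executing steps 1..5 under rule 30; state before step 1: 0101110001)
1. -> 0101001011
2. -> 0101111010
3. -> 1101000011
4. -> 0001100110
5. -> 0011011101

0011011101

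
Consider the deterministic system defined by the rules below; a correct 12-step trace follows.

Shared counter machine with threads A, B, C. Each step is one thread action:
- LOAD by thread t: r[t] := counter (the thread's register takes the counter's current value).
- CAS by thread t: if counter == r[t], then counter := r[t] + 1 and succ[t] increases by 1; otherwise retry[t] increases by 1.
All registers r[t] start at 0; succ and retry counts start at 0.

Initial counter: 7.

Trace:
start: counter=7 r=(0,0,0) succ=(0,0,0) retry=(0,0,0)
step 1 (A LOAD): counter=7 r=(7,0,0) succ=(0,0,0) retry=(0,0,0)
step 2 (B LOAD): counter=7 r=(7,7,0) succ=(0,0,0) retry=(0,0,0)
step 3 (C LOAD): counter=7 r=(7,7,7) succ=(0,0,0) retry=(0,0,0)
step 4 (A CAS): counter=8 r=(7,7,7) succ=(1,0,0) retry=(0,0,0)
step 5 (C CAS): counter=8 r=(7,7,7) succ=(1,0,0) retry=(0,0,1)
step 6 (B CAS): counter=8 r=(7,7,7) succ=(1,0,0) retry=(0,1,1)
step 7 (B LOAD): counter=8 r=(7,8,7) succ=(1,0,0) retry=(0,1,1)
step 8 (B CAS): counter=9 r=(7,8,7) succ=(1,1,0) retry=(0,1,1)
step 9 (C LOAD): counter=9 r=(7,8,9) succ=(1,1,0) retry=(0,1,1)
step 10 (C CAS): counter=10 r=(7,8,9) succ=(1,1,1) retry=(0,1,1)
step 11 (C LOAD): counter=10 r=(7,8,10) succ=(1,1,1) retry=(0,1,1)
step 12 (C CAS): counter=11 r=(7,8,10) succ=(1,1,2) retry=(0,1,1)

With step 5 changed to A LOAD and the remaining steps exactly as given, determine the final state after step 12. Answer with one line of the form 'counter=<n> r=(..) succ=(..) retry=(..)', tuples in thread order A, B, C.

counter=11 r=(8,8,10) succ=(1,1,2) retry=(0,1,0)

(re-executing from step 5 with the substitution; state before step 5: counter=8 r=(7,7,7) succ=(1,0,0) retry=(0,0,0))
step 5 (A LOAD): counter=8 r=(8,7,7) succ=(1,0,0) retry=(0,0,0)
step 6 (B CAS): counter=8 r=(8,7,7) succ=(1,0,0) retry=(0,1,0)
step 7 (B LOAD): counter=8 r=(8,8,7) succ=(1,0,0) retry=(0,1,0)
step 8 (B CAS): counter=9 r=(8,8,7) succ=(1,1,0) retry=(0,1,0)
step 9 (C LOAD): counter=9 r=(8,8,9) succ=(1,1,0) retry=(0,1,0)
step 10 (C CAS): counter=10 r=(8,8,9) succ=(1,1,1) retry=(0,1,0)
step 11 (C LOAD): counter=10 r=(8,8,10) succ=(1,1,1) retry=(0,1,0)
step 12 (C CAS): counter=11 r=(8,8,10) succ=(1,1,2) retry=(0,1,0)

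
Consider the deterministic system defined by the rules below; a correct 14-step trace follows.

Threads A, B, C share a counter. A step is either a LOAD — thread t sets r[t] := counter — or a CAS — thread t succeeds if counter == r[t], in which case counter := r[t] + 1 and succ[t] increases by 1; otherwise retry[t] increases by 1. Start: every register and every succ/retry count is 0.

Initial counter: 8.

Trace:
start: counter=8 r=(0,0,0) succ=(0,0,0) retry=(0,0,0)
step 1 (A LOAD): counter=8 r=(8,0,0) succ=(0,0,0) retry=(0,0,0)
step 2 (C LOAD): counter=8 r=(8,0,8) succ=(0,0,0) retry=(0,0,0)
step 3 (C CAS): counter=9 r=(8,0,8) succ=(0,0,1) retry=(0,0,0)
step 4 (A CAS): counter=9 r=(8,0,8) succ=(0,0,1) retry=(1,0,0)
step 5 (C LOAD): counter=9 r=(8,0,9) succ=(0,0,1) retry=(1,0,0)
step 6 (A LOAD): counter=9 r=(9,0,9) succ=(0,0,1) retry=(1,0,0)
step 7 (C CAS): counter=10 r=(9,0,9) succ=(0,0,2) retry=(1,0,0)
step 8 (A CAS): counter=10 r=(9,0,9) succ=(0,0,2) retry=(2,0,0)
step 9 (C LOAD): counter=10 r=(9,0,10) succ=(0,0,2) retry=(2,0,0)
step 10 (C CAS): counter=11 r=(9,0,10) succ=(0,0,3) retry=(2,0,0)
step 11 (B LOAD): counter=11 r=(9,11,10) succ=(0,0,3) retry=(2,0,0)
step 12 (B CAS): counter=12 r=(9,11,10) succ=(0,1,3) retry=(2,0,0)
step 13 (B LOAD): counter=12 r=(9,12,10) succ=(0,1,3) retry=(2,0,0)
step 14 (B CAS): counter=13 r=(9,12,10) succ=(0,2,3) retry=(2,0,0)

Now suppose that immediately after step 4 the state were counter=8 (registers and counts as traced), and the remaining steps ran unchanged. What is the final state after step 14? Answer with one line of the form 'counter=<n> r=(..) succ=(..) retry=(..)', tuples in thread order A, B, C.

state after step 4 := counter=8 r=(8,0,8) succ=(0,0,1) retry=(1,0,0)
step 5 (C LOAD): counter=8 r=(8,0,8) succ=(0,0,1) retry=(1,0,0)
step 6 (A LOAD): counter=8 r=(8,0,8) succ=(0,0,1) retry=(1,0,0)
step 7 (C CAS): counter=9 r=(8,0,8) succ=(0,0,2) retry=(1,0,0)
step 8 (A CAS): counter=9 r=(8,0,8) succ=(0,0,2) retry=(2,0,0)
step 9 (C LOAD): counter=9 r=(8,0,9) succ=(0,0,2) retry=(2,0,0)
step 10 (C CAS): counter=10 r=(8,0,9) succ=(0,0,3) retry=(2,0,0)
step 11 (B LOAD): counter=10 r=(8,10,9) succ=(0,0,3) retry=(2,0,0)
step 12 (B CAS): counter=11 r=(8,10,9) succ=(0,1,3) retry=(2,0,0)
step 13 (B LOAD): counter=11 r=(8,11,9) succ=(0,1,3) retry=(2,0,0)
step 14 (B CAS): counter=12 r=(8,11,9) succ=(0,2,3) retry=(2,0,0)

counter=12 r=(8,11,9) succ=(0,2,3) retry=(2,0,0)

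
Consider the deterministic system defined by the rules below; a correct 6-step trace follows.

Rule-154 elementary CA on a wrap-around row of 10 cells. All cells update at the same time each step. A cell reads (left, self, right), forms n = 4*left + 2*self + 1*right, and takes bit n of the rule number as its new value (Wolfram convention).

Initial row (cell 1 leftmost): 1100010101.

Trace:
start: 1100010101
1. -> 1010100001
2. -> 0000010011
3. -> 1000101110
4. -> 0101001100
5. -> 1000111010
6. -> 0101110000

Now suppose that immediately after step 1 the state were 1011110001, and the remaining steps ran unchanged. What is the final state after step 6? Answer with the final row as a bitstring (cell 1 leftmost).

state after step 1 := 1011110001
2. -> 0011101011
3. -> 1111000010
4. -> 1110100100
5. -> 1100011011
6. -> 1010110011

1010110011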